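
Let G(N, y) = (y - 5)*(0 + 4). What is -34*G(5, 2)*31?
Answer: 12648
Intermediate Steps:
G(N, y) = -20 + 4*y (G(N, y) = (-5 + y)*4 = -20 + 4*y)
-34*G(5, 2)*31 = -34*(-20 + 4*2)*31 = -34*(-20 + 8)*31 = -34*(-12)*31 = 408*31 = 12648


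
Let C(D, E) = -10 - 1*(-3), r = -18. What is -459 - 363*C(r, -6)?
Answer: 2082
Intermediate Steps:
C(D, E) = -7 (C(D, E) = -10 + 3 = -7)
-459 - 363*C(r, -6) = -459 - 363*(-7) = -459 + 2541 = 2082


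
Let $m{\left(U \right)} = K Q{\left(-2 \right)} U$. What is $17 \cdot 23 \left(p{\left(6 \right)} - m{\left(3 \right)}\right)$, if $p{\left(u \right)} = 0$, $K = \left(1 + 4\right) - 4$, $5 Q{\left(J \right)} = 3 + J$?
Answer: $- \frac{1173}{5} \approx -234.6$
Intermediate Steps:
$Q{\left(J \right)} = \frac{3}{5} + \frac{J}{5}$ ($Q{\left(J \right)} = \frac{3 + J}{5} = \frac{3}{5} + \frac{J}{5}$)
$K = 1$ ($K = 5 - 4 = 1$)
$m{\left(U \right)} = \frac{U}{5}$ ($m{\left(U \right)} = 1 \left(\frac{3}{5} + \frac{1}{5} \left(-2\right)\right) U = 1 \left(\frac{3}{5} - \frac{2}{5}\right) U = 1 \cdot \frac{1}{5} U = \frac{U}{5}$)
$17 \cdot 23 \left(p{\left(6 \right)} - m{\left(3 \right)}\right) = 17 \cdot 23 \left(0 - \frac{1}{5} \cdot 3\right) = 391 \left(0 - \frac{3}{5}\right) = 391 \left(- \frac{3}{5}\right) = - \frac{1173}{5}$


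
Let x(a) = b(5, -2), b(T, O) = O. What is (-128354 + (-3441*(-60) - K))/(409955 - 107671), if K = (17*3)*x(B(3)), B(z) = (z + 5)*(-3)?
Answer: 19552/75571 ≈ 0.25872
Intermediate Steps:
B(z) = -15 - 3*z (B(z) = (5 + z)*(-3) = -15 - 3*z)
x(a) = -2
K = -102 (K = (17*3)*(-2) = 51*(-2) = -102)
(-128354 + (-3441*(-60) - K))/(409955 - 107671) = (-128354 + (-3441*(-60) - 1*(-102)))/(409955 - 107671) = (-128354 + (206460 + 102))/302284 = (-128354 + 206562)*(1/302284) = 78208*(1/302284) = 19552/75571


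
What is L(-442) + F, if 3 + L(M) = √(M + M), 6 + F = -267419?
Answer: -267428 + 2*I*√221 ≈ -2.6743e+5 + 29.732*I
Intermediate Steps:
F = -267425 (F = -6 - 267419 = -267425)
L(M) = -3 + √2*√M (L(M) = -3 + √(M + M) = -3 + √(2*M) = -3 + √2*√M)
L(-442) + F = (-3 + √2*√(-442)) - 267425 = (-3 + √2*(I*√442)) - 267425 = (-3 + 2*I*√221) - 267425 = -267428 + 2*I*√221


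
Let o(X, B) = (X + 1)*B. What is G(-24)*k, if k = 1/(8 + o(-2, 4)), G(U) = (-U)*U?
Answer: -144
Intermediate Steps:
o(X, B) = B*(1 + X) (o(X, B) = (1 + X)*B = B*(1 + X))
G(U) = -U**2
k = 1/4 (k = 1/(8 + 4*(1 - 2)) = 1/(8 + 4*(-1)) = 1/(8 - 4) = 1/4 ≈ 0.25000)
G(-24)*k = -1*(-24)**2*(1/4) = -1*576*(1/4) = -576*1/4 = -144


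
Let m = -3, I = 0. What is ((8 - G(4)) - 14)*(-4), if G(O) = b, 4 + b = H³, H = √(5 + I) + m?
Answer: -280 + 128*√5 ≈ 6.2167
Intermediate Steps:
H = -3 + √5 (H = √(5 + 0) - 3 = √5 - 3 = -3 + √5 ≈ -0.76393)
b = -4 + (-3 + √5)³ ≈ -4.4458
G(O) = -76 + 32*√5
((8 - G(4)) - 14)*(-4) = ((8 - (-76 + 32*√5)) - 14)*(-4) = ((8 + (76 - 32*√5)) - 14)*(-4) = ((84 - 32*√5) - 14)*(-4) = (70 - 32*√5)*(-4) = -280 + 128*√5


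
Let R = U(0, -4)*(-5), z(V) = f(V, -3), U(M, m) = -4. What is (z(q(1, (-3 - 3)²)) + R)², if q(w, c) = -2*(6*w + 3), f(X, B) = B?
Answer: 289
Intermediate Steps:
q(w, c) = -6 - 12*w (q(w, c) = -2*(3 + 6*w) = -6 - 12*w)
z(V) = -3
R = 20 (R = -4*(-5) = 20)
(z(q(1, (-3 - 3)²)) + R)² = (-3 + 20)² = 17² = 289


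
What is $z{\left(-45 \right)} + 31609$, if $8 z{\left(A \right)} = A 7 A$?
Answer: $\frac{267047}{8} \approx 33381.0$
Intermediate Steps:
$z{\left(A \right)} = \frac{7 A^{2}}{8}$ ($z{\left(A \right)} = \frac{A 7 A}{8} = \frac{7 A A}{8} = \frac{7 A^{2}}{8}$)
$z{\left(-45 \right)} + 31609 = \frac{7 \left(-45\right)^{2}}{8} + 31609 = \frac{7}{8} \cdot 2025 + 31609 = \frac{14175}{8} + 31609 = \frac{267047}{8}$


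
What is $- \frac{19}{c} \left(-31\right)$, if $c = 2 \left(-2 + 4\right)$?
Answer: $\frac{589}{4} \approx 147.25$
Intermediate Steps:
$c = 4$ ($c = 2 \cdot 2 = 4$)
$- \frac{19}{c} \left(-31\right) = - \frac{19}{4} \left(-31\right) = \left(-19\right) \frac{1}{4} \left(-31\right) = \left(- \frac{19}{4}\right) \left(-31\right) = \frac{589}{4}$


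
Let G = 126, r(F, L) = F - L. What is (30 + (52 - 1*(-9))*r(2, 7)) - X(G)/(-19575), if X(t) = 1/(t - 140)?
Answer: -75363751/274050 ≈ -275.00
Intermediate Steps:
X(t) = 1/(-140 + t)
(30 + (52 - 1*(-9))*r(2, 7)) - X(G)/(-19575) = (30 + (52 - 1*(-9))*(2 - 1*7)) - 1/((-140 + 126)*(-19575)) = (30 + (52 + 9)*(2 - 7)) - (-1)/((-14)*19575) = (30 + 61*(-5)) - (-1)*(-1)/(14*19575) = (30 - 305) - 1*1/274050 = -275 - 1/274050 = -75363751/274050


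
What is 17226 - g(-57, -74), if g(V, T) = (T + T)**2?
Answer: -4678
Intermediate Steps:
g(V, T) = 4*T**2 (g(V, T) = (2*T)**2 = 4*T**2)
17226 - g(-57, -74) = 17226 - 4*(-74)**2 = 17226 - 4*5476 = 17226 - 1*21904 = 17226 - 21904 = -4678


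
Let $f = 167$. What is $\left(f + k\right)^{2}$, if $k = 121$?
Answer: $82944$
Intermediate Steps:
$\left(f + k\right)^{2} = \left(167 + 121\right)^{2} = 288^{2} = 82944$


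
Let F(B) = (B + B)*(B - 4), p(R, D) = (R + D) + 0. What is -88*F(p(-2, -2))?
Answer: -5632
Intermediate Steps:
p(R, D) = D + R (p(R, D) = (D + R) + 0 = D + R)
F(B) = 2*B*(-4 + B) (F(B) = (2*B)*(-4 + B) = 2*B*(-4 + B))
-88*F(p(-2, -2)) = -176*(-2 - 2)*(-4 + (-2 - 2)) = -176*(-4)*(-4 - 4) = -176*(-4)*(-8) = -88*64 = -5632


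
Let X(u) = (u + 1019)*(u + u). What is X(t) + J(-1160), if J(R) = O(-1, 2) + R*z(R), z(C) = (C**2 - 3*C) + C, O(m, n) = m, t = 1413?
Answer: -1556714369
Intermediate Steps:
z(C) = C**2 - 2*C
X(u) = 2*u*(1019 + u) (X(u) = (1019 + u)*(2*u) = 2*u*(1019 + u))
J(R) = -1 + R**2*(-2 + R) (J(R) = -1 + R*(R*(-2 + R)) = -1 + R**2*(-2 + R))
X(t) + J(-1160) = 2*1413*(1019 + 1413) + (-1 + (-1160)**2*(-2 - 1160)) = 2*1413*2432 + (-1 + 1345600*(-1162)) = 6872832 + (-1 - 1563587200) = 6872832 - 1563587201 = -1556714369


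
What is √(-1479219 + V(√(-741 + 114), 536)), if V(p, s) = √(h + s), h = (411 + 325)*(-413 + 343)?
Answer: √(-1479219 + 2*I*√12746) ≈ 0.093 + 1216.2*I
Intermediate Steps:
h = -51520 (h = 736*(-70) = -51520)
V(p, s) = √(-51520 + s)
√(-1479219 + V(√(-741 + 114), 536)) = √(-1479219 + √(-51520 + 536)) = √(-1479219 + √(-50984)) = √(-1479219 + 2*I*√12746)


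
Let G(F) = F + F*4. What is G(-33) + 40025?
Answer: 39860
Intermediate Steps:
G(F) = 5*F (G(F) = F + 4*F = 5*F)
G(-33) + 40025 = 5*(-33) + 40025 = -165 + 40025 = 39860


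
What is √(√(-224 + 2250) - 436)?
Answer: √(-436 + √2026) ≈ 19.773*I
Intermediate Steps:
√(√(-224 + 2250) - 436) = √(√2026 - 436) = √(-436 + √2026)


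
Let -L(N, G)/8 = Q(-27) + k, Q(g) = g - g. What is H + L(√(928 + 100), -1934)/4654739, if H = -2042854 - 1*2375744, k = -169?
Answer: -20567420434570/4654739 ≈ -4.4186e+6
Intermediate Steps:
Q(g) = 0
H = -4418598 (H = -2042854 - 2375744 = -4418598)
L(N, G) = 1352 (L(N, G) = -8*(0 - 169) = -8*(-169) = 1352)
H + L(√(928 + 100), -1934)/4654739 = -4418598 + 1352/4654739 = -20567420434570/4654739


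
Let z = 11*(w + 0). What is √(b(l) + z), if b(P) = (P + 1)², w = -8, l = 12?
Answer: 9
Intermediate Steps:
z = -88 (z = 11*(-8 + 0) = 11*(-8) = -88)
b(P) = (1 + P)²
√(b(l) + z) = √((1 + 12)² - 88) = √(13² - 88) = √(169 - 88) = √81 = 9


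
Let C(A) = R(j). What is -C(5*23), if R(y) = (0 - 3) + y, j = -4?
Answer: 7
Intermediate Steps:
R(y) = -3 + y
C(A) = -7 (C(A) = -3 - 4 = -7)
-C(5*23) = -1*(-7) = 7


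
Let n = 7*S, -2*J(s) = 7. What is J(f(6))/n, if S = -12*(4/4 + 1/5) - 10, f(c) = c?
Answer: 5/244 ≈ 0.020492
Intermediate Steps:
S = -122/5 (S = -12*(4*(¼) + 1*(⅕)) - 10 = -12*(1 + ⅕) - 10 = -12*6/5 - 10 = -72/5 - 10 = -122/5 ≈ -24.400)
J(s) = -7/2 (J(s) = -½*7 = -7/2)
n = -854/5 (n = 7*(-122/5) = -854/5 ≈ -170.80)
J(f(6))/n = -7/(2*(-854/5)) = -7/2*(-5/854) = 5/244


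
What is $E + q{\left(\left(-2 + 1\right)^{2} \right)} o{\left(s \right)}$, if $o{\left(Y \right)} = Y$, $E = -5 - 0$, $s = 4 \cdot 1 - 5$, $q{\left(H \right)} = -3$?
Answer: $-2$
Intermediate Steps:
$s = -1$ ($s = 4 - 5 = -1$)
$E = -5$ ($E = -5 + 0 = -5$)
$E + q{\left(\left(-2 + 1\right)^{2} \right)} o{\left(s \right)} = -5 - -3 = -5 + 3 = -2$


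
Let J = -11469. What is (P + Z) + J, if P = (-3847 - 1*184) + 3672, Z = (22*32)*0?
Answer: -11828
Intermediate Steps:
Z = 0 (Z = 704*0 = 0)
P = -359 (P = (-3847 - 184) + 3672 = -4031 + 3672 = -359)
(P + Z) + J = (-359 + 0) - 11469 = -359 - 11469 = -11828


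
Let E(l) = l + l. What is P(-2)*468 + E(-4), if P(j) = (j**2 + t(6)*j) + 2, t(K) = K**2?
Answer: -30896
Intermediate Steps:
E(l) = 2*l
P(j) = 2 + j**2 + 36*j (P(j) = (j**2 + 6**2*j) + 2 = (j**2 + 36*j) + 2 = 2 + j**2 + 36*j)
P(-2)*468 + E(-4) = (2 + (-2)**2 + 36*(-2))*468 + 2*(-4) = (2 + 4 - 72)*468 - 8 = -66*468 - 8 = -30888 - 8 = -30896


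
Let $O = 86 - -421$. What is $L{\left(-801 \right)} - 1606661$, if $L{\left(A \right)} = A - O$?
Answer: $-1607969$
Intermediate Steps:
$O = 507$ ($O = 86 + 421 = 507$)
$L{\left(A \right)} = -507 + A$ ($L{\left(A \right)} = A - 507 = -507 + A$)
$L{\left(-801 \right)} - 1606661 = \left(-507 - 801\right) - 1606661 = -1308 - 1606661 = -1607969$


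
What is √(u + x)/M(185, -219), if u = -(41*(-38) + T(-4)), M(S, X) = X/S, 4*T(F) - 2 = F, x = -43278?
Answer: -185*I*√18542/146 ≈ -172.54*I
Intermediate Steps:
T(F) = ½ + F/4
u = 3117/2 (u = -(41*(-38) + (½ + (¼)*(-4))) = -(-1558 + (½ - 1)) = -(-1558 - ½) = -1*(-3117/2) = 3117/2 ≈ 1558.5)
√(u + x)/M(185, -219) = √(3117/2 - 43278)/((-219/185)) = √(-83439/2)/((-219*1/185)) = (3*I*√18542/2)/(-219/185) = (3*I*√18542/2)*(-185/219) = -185*I*√18542/146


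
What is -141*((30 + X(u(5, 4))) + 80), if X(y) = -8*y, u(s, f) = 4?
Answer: -10998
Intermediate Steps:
-141*((30 + X(u(5, 4))) + 80) = -141*((30 - 8*4) + 80) = -141*((30 - 32) + 80) = -141*(-2 + 80) = -141*78 = -10998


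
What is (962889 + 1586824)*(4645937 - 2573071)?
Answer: 5285213387458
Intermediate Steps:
(962889 + 1586824)*(4645937 - 2573071) = 2549713*2072866 = 5285213387458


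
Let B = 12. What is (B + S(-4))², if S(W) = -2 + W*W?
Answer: 676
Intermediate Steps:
S(W) = -2 + W²
(B + S(-4))² = (12 + (-2 + (-4)²))² = (12 + (-2 + 16))² = (12 + 14)² = 26² = 676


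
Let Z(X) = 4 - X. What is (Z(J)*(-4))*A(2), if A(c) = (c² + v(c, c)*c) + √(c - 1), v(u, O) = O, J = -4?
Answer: -288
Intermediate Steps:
A(c) = √(-1 + c) + 2*c² (A(c) = (c² + c*c) + √(c - 1) = (c² + c²) + √(-1 + c) = 2*c² + √(-1 + c) = √(-1 + c) + 2*c²)
(Z(J)*(-4))*A(2) = ((4 - 1*(-4))*(-4))*(√(-1 + 2) + 2*2²) = ((4 + 4)*(-4))*(√1 + 2*4) = (8*(-4))*(1 + 8) = -32*9 = -288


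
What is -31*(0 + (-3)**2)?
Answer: -279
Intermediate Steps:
-31*(0 + (-3)**2) = -31*(0 + 9) = -31*9 = -279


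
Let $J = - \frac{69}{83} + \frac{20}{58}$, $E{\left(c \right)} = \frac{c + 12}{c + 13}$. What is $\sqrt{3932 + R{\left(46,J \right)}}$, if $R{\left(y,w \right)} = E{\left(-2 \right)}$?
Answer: $\frac{\sqrt{475882}}{11} \approx 62.713$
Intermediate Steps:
$E{\left(c \right)} = \frac{12 + c}{13 + c}$
$J = - \frac{1171}{2407}$ ($J = \left(-69\right) \frac{1}{83} + 20 \cdot \frac{1}{58} = - \frac{69}{83} + \frac{10}{29} = - \frac{1171}{2407} \approx -0.4865$)
$R{\left(y,w \right)} = \frac{10}{11}$ ($R{\left(y,w \right)} = \frac{12 - 2}{13 - 2} = \frac{1}{11} \cdot 10 = \frac{10}{11}$)
$\sqrt{3932 + R{\left(46,J \right)}} = \sqrt{3932 + \frac{10}{11}} = \sqrt{\frac{43262}{11}} = \frac{\sqrt{475882}}{11}$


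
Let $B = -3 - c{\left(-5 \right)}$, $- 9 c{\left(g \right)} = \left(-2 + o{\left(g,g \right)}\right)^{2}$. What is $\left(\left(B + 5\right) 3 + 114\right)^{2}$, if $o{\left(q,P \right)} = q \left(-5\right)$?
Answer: $\frac{790321}{9} \approx 87814.0$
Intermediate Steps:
$o{\left(q,P \right)} = - 5 q$
$c{\left(g \right)} = - \frac{\left(-2 - 5 g\right)^{2}}{9}$
$B = \frac{502}{9}$ ($B = -3 - - \frac{\left(2 + 5 \left(-5\right)\right)^{2}}{9} = -3 - - \frac{\left(2 - 25\right)^{2}}{9} = -3 - - \frac{\left(-23\right)^{2}}{9} = -3 - \left(- \frac{1}{9}\right) 529 = -3 - - \frac{529}{9} = -3 + \frac{529}{9} = \frac{502}{9} \approx 55.778$)
$\left(\left(B + 5\right) 3 + 114\right)^{2} = \left(\left(\frac{502}{9} + 5\right) 3 + 114\right)^{2} = \left(\frac{547}{9} \cdot 3 + 114\right)^{2} = \left(\frac{547}{3} + 114\right)^{2} = \left(\frac{889}{3}\right)^{2} = \frac{790321}{9}$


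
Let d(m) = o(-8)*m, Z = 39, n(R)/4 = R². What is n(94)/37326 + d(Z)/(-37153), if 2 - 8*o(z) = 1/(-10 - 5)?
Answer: 26255191451/27735457560 ≈ 0.94663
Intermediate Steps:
n(R) = 4*R²
o(z) = 31/120 (o(z) = ¼ - 1/(8*(-10 - 5)) = ¼ - ⅛/(-15) = ¼ - ⅛*(-1/15) = ¼ + 1/120 = 31/120)
d(m) = 31*m/120
n(94)/37326 + d(Z)/(-37153) = (4*94²)/37326 + ((31/120)*39)/(-37153) = (4*8836)*(1/37326) + (403/40)*(-1/37153) = 35344*(1/37326) - 403/1486120 = 17672/18663 - 403/1486120 = 26255191451/27735457560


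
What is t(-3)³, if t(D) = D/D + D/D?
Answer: 8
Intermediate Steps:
t(D) = 2 (t(D) = 1 + 1 = 2)
t(-3)³ = 2³ = 8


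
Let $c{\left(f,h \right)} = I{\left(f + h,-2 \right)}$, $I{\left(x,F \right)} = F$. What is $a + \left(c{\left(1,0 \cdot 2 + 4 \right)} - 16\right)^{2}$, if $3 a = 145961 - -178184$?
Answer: $\frac{325117}{3} \approx 1.0837 \cdot 10^{5}$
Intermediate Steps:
$c{\left(f,h \right)} = -2$
$a = \frac{324145}{3}$ ($a = \frac{145961 - -178184}{3} = \frac{145961 + 178184}{3} = \frac{1}{3} \cdot 324145 = \frac{324145}{3} \approx 1.0805 \cdot 10^{5}$)
$a + \left(c{\left(1,0 \cdot 2 + 4 \right)} - 16\right)^{2} = \frac{324145}{3} + \left(-2 - 16\right)^{2} = \frac{324145}{3} + \left(-18\right)^{2} = \frac{324145}{3} + 324 = \frac{325117}{3}$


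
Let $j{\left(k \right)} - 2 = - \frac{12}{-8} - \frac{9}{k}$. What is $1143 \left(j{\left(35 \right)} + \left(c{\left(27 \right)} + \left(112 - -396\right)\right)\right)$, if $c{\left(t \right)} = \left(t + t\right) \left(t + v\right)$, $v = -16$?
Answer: $\frac{88430481}{70} \approx 1.2633 \cdot 10^{6}$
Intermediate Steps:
$j{\left(k \right)} = \frac{7}{2} - \frac{9}{k}$ ($j{\left(k \right)} = 2 - \left(- \frac{3}{2} + \frac{9}{k}\right) = 2 + \left(\frac{3}{2} - \frac{9}{k}\right) = \frac{7}{2} - \frac{9}{k}$)
$c{\left(t \right)} = 2 t \left(-16 + t\right)$ ($c{\left(t \right)} = \left(t + t\right) \left(t - 16\right) = 2 t \left(-16 + t\right)$)
$1143 \left(j{\left(35 \right)} + \left(c{\left(27 \right)} + \left(112 - -396\right)\right)\right) = 1143 \left(\left(\frac{7}{2} - \frac{9}{35}\right) + \left(2 \cdot 27 \left(-16 + 27\right) + \left(112 - -396\right)\right)\right) = 1143 \left(\left(\frac{7}{2} - \frac{9}{35}\right) + \left(2 \cdot 27 \cdot 11 + \left(112 + 396\right)\right)\right) = 1143 \left(\left(\frac{7}{2} - \frac{9}{35}\right) + \left(594 + 508\right)\right) = 1143 \left(\frac{227}{70} + 1102\right) = 1143 \cdot \frac{77367}{70} = \frac{88430481}{70}$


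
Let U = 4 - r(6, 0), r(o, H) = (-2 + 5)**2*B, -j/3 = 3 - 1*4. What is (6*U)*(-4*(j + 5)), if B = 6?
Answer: 9600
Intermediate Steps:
j = 3 (j = -3*(3 - 1*4) = -3*(3 - 4) = -3*(-1) = 3)
r(o, H) = 54 (r(o, H) = (-2 + 5)**2*6 = 3**2*6 = 9*6 = 54)
U = -50 (U = 4 - 1*54 = 4 - 54 = -50)
(6*U)*(-4*(j + 5)) = (6*(-50))*(-4*(3 + 5)) = -(-1200)*8 = -300*(-32) = 9600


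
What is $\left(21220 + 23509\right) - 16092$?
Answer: $28637$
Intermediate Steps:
$\left(21220 + 23509\right) - 16092 = 44729 - 16092 = 28637$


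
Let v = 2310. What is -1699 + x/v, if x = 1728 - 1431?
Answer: -118921/70 ≈ -1698.9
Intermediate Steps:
x = 297
-1699 + x/v = -1699 + 297/2310 = -1699 + 297*(1/2310) = -1699 + 9/70 = -118921/70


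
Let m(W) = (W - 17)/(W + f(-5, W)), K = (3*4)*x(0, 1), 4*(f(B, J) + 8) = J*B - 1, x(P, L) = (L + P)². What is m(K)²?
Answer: 16/81 ≈ 0.19753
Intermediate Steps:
f(B, J) = -33/4 + B*J/4 (f(B, J) = -8 + (J*B - 1)/4 = -8 + (B*J - 1)/4 = -8 + (-1 + B*J)/4 = -8 + (-¼ + B*J/4) = -33/4 + B*J/4)
K = 12 (K = (3*4)*(1 + 0)² = 12*1² = 12*1 = 12)
m(W) = (-17 + W)/(-33/4 - W/4) (m(W) = (W - 17)/(W + (-33/4 + (¼)*(-5)*W)) = (-17 + W)/(W + (-33/4 - 5*W/4)) = (-17 + W)/(-33/4 - W/4))
m(K)² = (4*(17 - 1*12)/(33 + 12))² = (4*(17 - 12)/45)² = (4*(1/45)*5)² = (4/9)² = 16/81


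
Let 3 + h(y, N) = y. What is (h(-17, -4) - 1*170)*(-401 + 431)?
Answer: -5700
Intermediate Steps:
h(y, N) = -3 + y
(h(-17, -4) - 1*170)*(-401 + 431) = ((-3 - 17) - 1*170)*(-401 + 431) = (-20 - 170)*30 = -190*30 = -5700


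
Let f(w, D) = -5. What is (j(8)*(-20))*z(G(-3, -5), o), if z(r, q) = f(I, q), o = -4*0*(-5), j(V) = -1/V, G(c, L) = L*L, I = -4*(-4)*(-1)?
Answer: -25/2 ≈ -12.500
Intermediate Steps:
I = -16 (I = 16*(-1) = -16)
G(c, L) = L²
o = 0 (o = 0*(-5) = 0)
z(r, q) = -5
(j(8)*(-20))*z(G(-3, -5), o) = (-1/8*(-20))*(-5) = (-1*⅛*(-20))*(-5) = -⅛*(-20)*(-5) = (5/2)*(-5) = -25/2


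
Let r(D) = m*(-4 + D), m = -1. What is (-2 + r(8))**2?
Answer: 36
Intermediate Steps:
r(D) = 4 - D (r(D) = -(-4 + D) = 4 - D)
(-2 + r(8))**2 = (-2 + (4 - 1*8))**2 = (-2 + (4 - 8))**2 = (-2 - 4)**2 = (-6)**2 = 36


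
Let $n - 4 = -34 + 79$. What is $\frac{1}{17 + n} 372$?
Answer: $\frac{62}{11} \approx 5.6364$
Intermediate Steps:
$n = 49$ ($n = 4 + \left(-34 + 79\right) = 4 + 45 = 49$)
$\frac{1}{17 + n} 372 = \frac{1}{17 + 49} \cdot 372 = \frac{1}{66} \cdot 372 = \frac{62}{11}$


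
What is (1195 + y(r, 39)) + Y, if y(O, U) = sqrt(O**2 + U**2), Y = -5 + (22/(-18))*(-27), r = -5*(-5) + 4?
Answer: 1223 + sqrt(2362) ≈ 1271.6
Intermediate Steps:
r = 29 (r = 25 + 4 = 29)
Y = 28 (Y = -5 + (22*(-1/18))*(-27) = -5 - 11/9*(-27) = -5 + 33 = 28)
(1195 + y(r, 39)) + Y = (1195 + sqrt(29**2 + 39**2)) + 28 = (1195 + sqrt(841 + 1521)) + 28 = (1195 + sqrt(2362)) + 28 = 1223 + sqrt(2362)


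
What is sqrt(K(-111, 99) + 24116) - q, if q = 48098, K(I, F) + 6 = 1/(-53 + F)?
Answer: -48098 + 3*sqrt(5668534)/46 ≈ -47943.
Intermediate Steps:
K(I, F) = -6 + 1/(-53 + F)
sqrt(K(-111, 99) + 24116) - q = sqrt((319 - 6*99)/(-53 + 99) + 24116) - 1*48098 = sqrt((319 - 594)/46 + 24116) - 48098 = sqrt((1/46)*(-275) + 24116) - 48098 = sqrt(-275/46 + 24116) - 48098 = sqrt(1109061/46) - 48098 = 3*sqrt(5668534)/46 - 48098 = -48098 + 3*sqrt(5668534)/46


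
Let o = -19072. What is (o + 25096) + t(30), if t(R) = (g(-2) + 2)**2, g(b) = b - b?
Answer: 6028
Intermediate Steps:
g(b) = 0
t(R) = 4 (t(R) = (0 + 2)**2 = 2**2 = 4)
(o + 25096) + t(30) = (-19072 + 25096) + 4 = 6024 + 4 = 6028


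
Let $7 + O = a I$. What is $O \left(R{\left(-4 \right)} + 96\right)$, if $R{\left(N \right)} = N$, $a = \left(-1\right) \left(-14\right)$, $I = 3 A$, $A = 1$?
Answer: $3220$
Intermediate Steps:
$I = 3$ ($I = 3 \cdot 1 = 3$)
$a = 14$
$O = 35$ ($O = -7 + 14 \cdot 3 = -7 + 42 = 35$)
$O \left(R{\left(-4 \right)} + 96\right) = 35 \left(-4 + 96\right) = 35 \cdot 92 = 3220$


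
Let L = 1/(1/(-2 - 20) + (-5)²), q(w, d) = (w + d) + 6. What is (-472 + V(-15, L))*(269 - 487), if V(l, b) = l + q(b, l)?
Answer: 59357476/549 ≈ 1.0812e+5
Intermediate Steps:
q(w, d) = 6 + d + w (q(w, d) = (d + w) + 6 = 6 + d + w)
L = 22/549 (L = 1/(1/(-22) + 25) = 1/(-1/22 + 25) = 1/(549/22) = 22/549 ≈ 0.040073)
V(l, b) = 6 + b + 2*l (V(l, b) = l + (6 + l + b) = l + (6 + b + l) = 6 + b + 2*l)
(-472 + V(-15, L))*(269 - 487) = (-472 + (6 + 22/549 + 2*(-15)))*(269 - 487) = (-472 + (6 + 22/549 - 30))*(-218) = (-472 - 13154/549)*(-218) = -272282/549*(-218) = 59357476/549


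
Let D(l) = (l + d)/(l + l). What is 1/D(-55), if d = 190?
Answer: -22/27 ≈ -0.81481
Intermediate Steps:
D(l) = (190 + l)/(2*l) (D(l) = (l + 190)/(l + l) = (190 + l)/((2*l)) = (190 + l)*(1/(2*l)) = (190 + l)/(2*l))
1/D(-55) = 1/((½)*(190 - 55)/(-55)) = 1/((½)*(-1/55)*135) = 1/(-27/22) = -22/27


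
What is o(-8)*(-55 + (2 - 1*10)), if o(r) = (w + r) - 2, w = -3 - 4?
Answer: 1071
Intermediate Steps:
w = -7
o(r) = -9 + r (o(r) = (-7 + r) - 2 = -9 + r)
o(-8)*(-55 + (2 - 1*10)) = (-9 - 8)*(-55 + (2 - 1*10)) = -17*(-55 + (2 - 10)) = -17*(-55 - 8) = -17*(-63) = 1071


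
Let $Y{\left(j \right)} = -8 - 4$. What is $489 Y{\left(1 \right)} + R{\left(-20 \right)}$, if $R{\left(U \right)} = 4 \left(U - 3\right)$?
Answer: $-5960$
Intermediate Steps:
$R{\left(U \right)} = -12 + 4 U$ ($R{\left(U \right)} = 4 \left(-3 + U\right) = -12 + 4 U$)
$Y{\left(j \right)} = -12$
$489 Y{\left(1 \right)} + R{\left(-20 \right)} = 489 \left(-12\right) + \left(-12 + 4 \left(-20\right)\right) = -5868 - 92 = -5960$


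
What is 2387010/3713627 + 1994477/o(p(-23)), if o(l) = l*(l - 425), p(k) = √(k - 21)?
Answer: -6975484928389/670937276463 + 847652725*I*√11/3974718 ≈ -10.397 + 707.31*I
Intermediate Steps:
p(k) = √(-21 + k)
o(l) = l*(-425 + l)
2387010/3713627 + 1994477/o(p(-23)) = 2387010/3713627 + 1994477/((√(-21 - 23)*(-425 + √(-21 - 23)))) = 2387010*(1/3713627) + 1994477/((√(-44)*(-425 + √(-44)))) = 2387010/3713627 + 1994477/(((2*I*√11)*(-425 + 2*I*√11))) = 2387010/3713627 + 1994477/((2*I*√11*(-425 + 2*I*√11))) = 2387010/3713627 + 1994477*(-I*√11/(22*(-425 + 2*I*√11))) = 2387010/3713627 - 1994477*I*√11/(22*(-425 + 2*I*√11))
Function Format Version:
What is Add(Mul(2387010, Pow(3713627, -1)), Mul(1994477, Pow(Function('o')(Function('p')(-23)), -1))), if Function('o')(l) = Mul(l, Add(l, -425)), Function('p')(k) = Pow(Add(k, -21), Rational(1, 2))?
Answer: Add(Rational(-6975484928389, 670937276463), Mul(Rational(847652725, 3974718), I, Pow(11, Rational(1, 2)))) ≈ Add(-10.397, Mul(707.31, I))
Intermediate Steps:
Function('p')(k) = Pow(Add(-21, k), Rational(1, 2))
Function('o')(l) = Mul(l, Add(-425, l))
Add(Mul(2387010, Pow(3713627, -1)), Mul(1994477, Pow(Function('o')(Function('p')(-23)), -1))) = Add(Mul(2387010, Pow(3713627, -1)), Mul(1994477, Pow(Mul(Pow(Add(-21, -23), Rational(1, 2)), Add(-425, Pow(Add(-21, -23), Rational(1, 2)))), -1))) = Add(Mul(2387010, Rational(1, 3713627)), Mul(1994477, Pow(Mul(Pow(-44, Rational(1, 2)), Add(-425, Pow(-44, Rational(1, 2)))), -1))) = Add(Rational(2387010, 3713627), Mul(1994477, Pow(Mul(Mul(2, I, Pow(11, Rational(1, 2))), Add(-425, Mul(2, I, Pow(11, Rational(1, 2))))), -1))) = Add(Rational(2387010, 3713627), Mul(1994477, Pow(Mul(2, I, Pow(11, Rational(1, 2)), Add(-425, Mul(2, I, Pow(11, Rational(1, 2))))), -1))) = Add(Rational(2387010, 3713627), Mul(1994477, Mul(Rational(-1, 22), I, Pow(11, Rational(1, 2)), Pow(Add(-425, Mul(2, I, Pow(11, Rational(1, 2)))), -1)))) = Add(Rational(2387010, 3713627), Mul(Rational(-1994477, 22), I, Pow(11, Rational(1, 2)), Pow(Add(-425, Mul(2, I, Pow(11, Rational(1, 2)))), -1)))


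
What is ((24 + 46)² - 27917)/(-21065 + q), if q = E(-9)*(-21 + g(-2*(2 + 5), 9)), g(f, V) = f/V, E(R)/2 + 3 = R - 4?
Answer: 207153/183089 ≈ 1.1314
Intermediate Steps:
E(R) = -14 + 2*R (E(R) = -6 + 2*(R - 4) = -6 + 2*(-4 + R) = -6 + (-8 + 2*R) = -14 + 2*R)
q = 6496/9 (q = (-14 + 2*(-9))*(-21 - 2*(2 + 5)/9) = (-14 - 18)*(-21 - 2*7*(⅑)) = -32*(-21 - 14*⅑) = -32*(-21 - 14/9) = -32*(-203/9) = 6496/9 ≈ 721.78)
((24 + 46)² - 27917)/(-21065 + q) = ((24 + 46)² - 27917)/(-21065 + 6496/9) = (70² - 27917)/(-183089/9) = (4900 - 27917)*(-9/183089) = -23017*(-9/183089) = 207153/183089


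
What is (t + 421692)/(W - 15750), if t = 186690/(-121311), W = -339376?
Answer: -8525948587/7180115031 ≈ -1.1874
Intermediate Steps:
t = -62230/40437 (t = 186690*(-1/121311) = -62230/40437 ≈ -1.5389)
(t + 421692)/(W - 15750) = (-62230/40437 + 421692)/(-339376 - 15750) = (17051897174/40437)/(-355126) = (17051897174/40437)*(-1/355126) = -8525948587/7180115031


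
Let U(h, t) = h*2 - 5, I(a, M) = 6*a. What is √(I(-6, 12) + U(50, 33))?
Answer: √59 ≈ 7.6811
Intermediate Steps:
U(h, t) = -5 + 2*h (U(h, t) = 2*h - 5 = -5 + 2*h)
√(I(-6, 12) + U(50, 33)) = √(6*(-6) + (-5 + 2*50)) = √(-36 + (-5 + 100)) = √(-36 + 95) = √59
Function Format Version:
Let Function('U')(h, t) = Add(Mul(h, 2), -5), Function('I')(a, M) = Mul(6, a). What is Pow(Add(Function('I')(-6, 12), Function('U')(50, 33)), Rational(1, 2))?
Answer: Pow(59, Rational(1, 2)) ≈ 7.6811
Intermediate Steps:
Function('U')(h, t) = Add(-5, Mul(2, h)) (Function('U')(h, t) = Add(Mul(2, h), -5) = Add(-5, Mul(2, h)))
Pow(Add(Function('I')(-6, 12), Function('U')(50, 33)), Rational(1, 2)) = Pow(Add(Mul(6, -6), Add(-5, Mul(2, 50))), Rational(1, 2)) = Pow(Add(-36, Add(-5, 100)), Rational(1, 2)) = Pow(Add(-36, 95), Rational(1, 2)) = Pow(59, Rational(1, 2))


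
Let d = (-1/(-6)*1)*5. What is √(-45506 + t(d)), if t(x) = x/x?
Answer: I*√45505 ≈ 213.32*I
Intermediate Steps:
d = ⅚ (d = (-1*(-⅙)*1)*5 = ((⅙)*1)*5 = (⅙)*5 = ⅚ ≈ 0.83333)
t(x) = 1
√(-45506 + t(d)) = √(-45506 + 1) = √(-45505) = I*√45505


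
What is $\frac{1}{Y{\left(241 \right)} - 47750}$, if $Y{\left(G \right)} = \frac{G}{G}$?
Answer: $- \frac{1}{47749} \approx -2.0943 \cdot 10^{-5}$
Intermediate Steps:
$Y{\left(G \right)} = 1$
$\frac{1}{Y{\left(241 \right)} - 47750} = \frac{1}{1 - 47750} = \frac{1}{-47749} = - \frac{1}{47749}$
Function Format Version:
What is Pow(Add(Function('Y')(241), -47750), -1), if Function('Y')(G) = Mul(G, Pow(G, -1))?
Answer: Rational(-1, 47749) ≈ -2.0943e-5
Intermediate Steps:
Function('Y')(G) = 1
Pow(Add(Function('Y')(241), -47750), -1) = Pow(Add(1, -47750), -1) = Pow(-47749, -1) = Rational(-1, 47749)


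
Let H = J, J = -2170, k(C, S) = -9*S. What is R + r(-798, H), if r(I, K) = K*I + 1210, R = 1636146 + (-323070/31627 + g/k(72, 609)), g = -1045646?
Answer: 83434584866252/24763941 ≈ 3.3692e+6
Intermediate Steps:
H = -2170
R = 40521894425582/24763941 (R = 1636146 + (-323070/31627 - 1045646/((-9*609))) = 1636146 + (-323070*1/31627 - 1045646/(-5481)) = 1636146 + (-323070/31627 - 1045646*(-1/5481)) = 1636146 + (-323070/31627 + 149378/783) = 1636146 + 4471414196/24763941 = 40521894425582/24763941 ≈ 1.6363e+6)
r(I, K) = 1210 + I*K (r(I, K) = I*K + 1210 = 1210 + I*K)
R + r(-798, H) = 40521894425582/24763941 + (1210 - 798*(-2170)) = 40521894425582/24763941 + (1210 + 1731660) = 40521894425582/24763941 + 1732870 = 83434584866252/24763941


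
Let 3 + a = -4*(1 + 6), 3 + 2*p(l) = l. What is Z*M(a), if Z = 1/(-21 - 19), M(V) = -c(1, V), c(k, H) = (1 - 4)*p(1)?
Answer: 3/40 ≈ 0.075000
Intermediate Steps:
p(l) = -3/2 + l/2
c(k, H) = 3 (c(k, H) = (1 - 4)*(-3/2 + (½)*1) = -3*(-3/2 + ½) = -3*(-1) = 3)
a = -31 (a = -3 - 4*(1 + 6) = -3 - 4*7 = -3 - 28 = -31)
M(V) = -3 (M(V) = -1*3 = -3)
Z = -1/40 (Z = 1/(-40) = -1/40 ≈ -0.025000)
Z*M(a) = -1/40*(-3) = 3/40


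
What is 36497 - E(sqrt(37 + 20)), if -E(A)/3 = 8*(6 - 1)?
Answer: 36617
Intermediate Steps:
E(A) = -120 (E(A) = -24*(6 - 1) = -24*5 = -3*40 = -120)
36497 - E(sqrt(37 + 20)) = 36497 - 1*(-120) = 36497 + 120 = 36617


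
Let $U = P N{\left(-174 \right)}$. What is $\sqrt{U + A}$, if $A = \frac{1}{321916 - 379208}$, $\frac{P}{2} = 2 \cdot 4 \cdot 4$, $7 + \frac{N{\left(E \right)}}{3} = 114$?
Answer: $\frac{\sqrt{16858269069581}}{28646} \approx 143.33$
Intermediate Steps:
$N{\left(E \right)} = 321$ ($N{\left(E \right)} = -21 + 3 \cdot 114 = -21 + 342 = 321$)
$P = 64$ ($P = 2 \cdot 2 \cdot 4 \cdot 4 = 2 \cdot 8 \cdot 4 = 2 \cdot 32 = 64$)
$A = - \frac{1}{57292}$ ($A = \frac{1}{-57292} = - \frac{1}{57292} \approx -1.7454 \cdot 10^{-5}$)
$U = 20544$ ($U = 64 \cdot 321 = 20544$)
$\sqrt{U + A} = \sqrt{20544 - \frac{1}{57292}} = \sqrt{\frac{1177006847}{57292}} = \frac{\sqrt{16858269069581}}{28646}$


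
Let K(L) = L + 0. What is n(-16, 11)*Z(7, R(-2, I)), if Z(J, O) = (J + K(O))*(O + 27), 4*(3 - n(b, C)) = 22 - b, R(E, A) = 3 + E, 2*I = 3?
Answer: -1456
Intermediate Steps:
K(L) = L
I = 3/2 (I = (½)*3 = 3/2 ≈ 1.5000)
n(b, C) = -5/2 + b/4 (n(b, C) = 3 - (22 - b)/4 = 3 + (-11/2 + b/4) = -5/2 + b/4)
Z(J, O) = (27 + O)*(J + O) (Z(J, O) = (J + O)*(O + 27) = (J + O)*(27 + O) = (27 + O)*(J + O))
n(-16, 11)*Z(7, R(-2, I)) = (-5/2 + (¼)*(-16))*((3 - 2)² + 27*7 + 27*(3 - 2) + 7*(3 - 2)) = (-5/2 - 4)*(1² + 189 + 27*1 + 7*1) = -13*(1 + 189 + 27 + 7)/2 = -13/2*224 = -1456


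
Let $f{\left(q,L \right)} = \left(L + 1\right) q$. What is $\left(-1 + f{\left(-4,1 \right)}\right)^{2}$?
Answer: $81$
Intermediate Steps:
$f{\left(q,L \right)} = q \left(1 + L\right)$ ($f{\left(q,L \right)} = \left(1 + L\right) q = q \left(1 + L\right)$)
$\left(-1 + f{\left(-4,1 \right)}\right)^{2} = \left(-1 - 4 \left(1 + 1\right)\right)^{2} = \left(-1 - 8\right)^{2} = \left(-9\right)^{2} = 81$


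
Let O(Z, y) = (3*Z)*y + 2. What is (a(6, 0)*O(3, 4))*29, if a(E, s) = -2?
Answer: -2204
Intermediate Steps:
O(Z, y) = 2 + 3*Z*y (O(Z, y) = 3*Z*y + 2 = 2 + 3*Z*y)
(a(6, 0)*O(3, 4))*29 = -2*(2 + 3*3*4)*29 = -2*(2 + 36)*29 = -2*38*29 = -76*29 = -2204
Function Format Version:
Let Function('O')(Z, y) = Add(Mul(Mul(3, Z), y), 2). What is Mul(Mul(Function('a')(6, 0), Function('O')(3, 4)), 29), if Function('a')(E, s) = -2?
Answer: -2204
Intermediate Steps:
Function('O')(Z, y) = Add(2, Mul(3, Z, y)) (Function('O')(Z, y) = Add(Mul(3, Z, y), 2) = Add(2, Mul(3, Z, y)))
Mul(Mul(Function('a')(6, 0), Function('O')(3, 4)), 29) = Mul(Mul(-2, Add(2, Mul(3, 3, 4))), 29) = Mul(Mul(-2, Add(2, 36)), 29) = Mul(Mul(-2, 38), 29) = Mul(-76, 29) = -2204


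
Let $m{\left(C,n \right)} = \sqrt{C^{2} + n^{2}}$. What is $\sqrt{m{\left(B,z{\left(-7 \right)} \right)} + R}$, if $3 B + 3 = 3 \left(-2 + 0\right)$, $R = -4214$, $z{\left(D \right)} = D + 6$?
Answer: $\sqrt{-4214 + \sqrt{10}} \approx 64.891 i$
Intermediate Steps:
$z{\left(D \right)} = 6 + D$
$B = -3$ ($B = -1 + \frac{3 \left(-2 + 0\right)}{3} = -1 + \frac{3 \left(-2\right)}{3} = -1 + \frac{1}{3} \left(-6\right) = -1 - 2 = -3$)
$\sqrt{m{\left(B,z{\left(-7 \right)} \right)} + R} = \sqrt{\sqrt{\left(-3\right)^{2} + \left(6 - 7\right)^{2}} - 4214} = \sqrt{\sqrt{9 + \left(-1\right)^{2}} - 4214} = \sqrt{\sqrt{9 + 1} - 4214} = \sqrt{\sqrt{10} - 4214} = \sqrt{-4214 + \sqrt{10}}$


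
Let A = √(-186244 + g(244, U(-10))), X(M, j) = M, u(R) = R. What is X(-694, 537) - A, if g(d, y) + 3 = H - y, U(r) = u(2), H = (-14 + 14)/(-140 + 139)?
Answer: -694 - 7*I*√3801 ≈ -694.0 - 431.57*I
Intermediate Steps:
H = 0 (H = 0/(-1) = 0*(-1) = 0)
U(r) = 2
g(d, y) = -3 - y (g(d, y) = -3 + (0 - y) = -3 - y)
A = 7*I*√3801 (A = √(-186244 + (-3 - 1*2)) = √(-186244 + (-3 - 2)) = √(-186244 - 5) = √(-186249) = 7*I*√3801 ≈ 431.57*I)
X(-694, 537) - A = -694 - 7*I*√3801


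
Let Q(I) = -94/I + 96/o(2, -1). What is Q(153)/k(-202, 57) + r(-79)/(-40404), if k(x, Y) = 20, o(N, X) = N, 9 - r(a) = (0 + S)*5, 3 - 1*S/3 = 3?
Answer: 4881691/2060604 ≈ 2.3691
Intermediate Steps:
S = 0 (S = 9 - 3*3 = 9 - 9 = 0)
r(a) = 9 (r(a) = 9 - (0 + 0)*5 = 9 - 0*5 = 9 - 1*0 = 9 + 0 = 9)
Q(I) = 48 - 94/I (Q(I) = -94/I + 96/2 = -94/I + 96*(½) = -94/I + 48 = 48 - 94/I)
Q(153)/k(-202, 57) + r(-79)/(-40404) = (48 - 94/153)/20 + 9/(-40404) = (48 - 94*1/153)*(1/20) + 9*(-1/40404) = (48 - 94/153)*(1/20) - 3/13468 = (7250/153)*(1/20) - 3/13468 = 725/306 - 3/13468 = 4881691/2060604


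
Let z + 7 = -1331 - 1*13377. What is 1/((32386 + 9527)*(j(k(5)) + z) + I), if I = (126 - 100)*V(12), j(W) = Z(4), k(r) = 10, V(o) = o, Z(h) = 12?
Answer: -1/616246527 ≈ -1.6227e-9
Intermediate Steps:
j(W) = 12
z = -14715 (z = -7 + (-1331 - 1*13377) = -7 + (-1331 - 13377) = -7 - 14708 = -14715)
I = 312 (I = (126 - 100)*12 = 26*12 = 312)
1/((32386 + 9527)*(j(k(5)) + z) + I) = 1/((32386 + 9527)*(12 - 14715) + 312) = 1/(41913*(-14703) + 312) = 1/(-616246839 + 312) = 1/(-616246527) = -1/616246527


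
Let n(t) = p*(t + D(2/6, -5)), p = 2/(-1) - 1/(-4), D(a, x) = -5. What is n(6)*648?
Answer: -1134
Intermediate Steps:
p = -7/4 (p = 2*(-1) - 1*(-¼) = -2 + ¼ = -7/4 ≈ -1.7500)
n(t) = 35/4 - 7*t/4 (n(t) = -7*(t - 5)/4 = -7*(-5 + t)/4 = 35/4 - 7*t/4)
n(6)*648 = (35/4 - 7/4*6)*648 = (35/4 - 21/2)*648 = -7/4*648 = -1134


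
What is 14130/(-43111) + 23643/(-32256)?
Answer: -163894517/154509824 ≈ -1.0607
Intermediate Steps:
14130/(-43111) + 23643/(-32256) = 14130*(-1/43111) + 23643*(-1/32256) = -14130/43111 - 2627/3584 = -163894517/154509824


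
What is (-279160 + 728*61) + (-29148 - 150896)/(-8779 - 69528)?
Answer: -18382544820/78307 ≈ -2.3475e+5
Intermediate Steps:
(-279160 + 728*61) + (-29148 - 150896)/(-8779 - 69528) = (-279160 + 44408) - 180044/(-78307) = -234752 - 180044*(-1/78307) = -234752 + 180044/78307 = -18382544820/78307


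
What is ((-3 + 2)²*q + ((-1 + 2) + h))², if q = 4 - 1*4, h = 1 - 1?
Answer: 1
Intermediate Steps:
h = 0
q = 0 (q = 4 - 4 = 0)
((-3 + 2)²*q + ((-1 + 2) + h))² = ((-3 + 2)²*0 + ((-1 + 2) + 0))² = ((-1)²*0 + (1 + 0))² = (1*0 + 1)² = (0 + 1)² = 1² = 1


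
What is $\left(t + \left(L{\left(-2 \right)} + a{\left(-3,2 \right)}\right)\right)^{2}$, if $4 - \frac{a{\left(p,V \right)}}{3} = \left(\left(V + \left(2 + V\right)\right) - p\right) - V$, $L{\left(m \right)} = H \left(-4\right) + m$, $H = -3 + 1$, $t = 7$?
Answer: $16$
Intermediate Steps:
$H = -2$
$L{\left(m \right)} = 8 + m$ ($L{\left(m \right)} = \left(-2\right) \left(-4\right) + m = 8 + m$)
$a{\left(p,V \right)} = 6 - 3 V + 3 p$ ($a{\left(p,V \right)} = 12 - 3 \left(\left(\left(V + \left(2 + V\right)\right) - p\right) - V\right) = 12 - 3 \left(\left(\left(2 + 2 V\right) - p\right) - V\right) = 12 - 3 \left(\left(2 - p + 2 V\right) - V\right) = 12 - 3 \left(2 + V - p\right) = 12 - \left(6 - 3 p + 3 V\right) = 6 - 3 V + 3 p$)
$\left(t + \left(L{\left(-2 \right)} + a{\left(-3,2 \right)}\right)\right)^{2} = \left(7 + \left(\left(8 - 2\right) + \left(6 - 6 + 3 \left(-3\right)\right)\right)\right)^{2} = \left(7 + \left(6 - 9\right)\right)^{2} = \left(7 - 3\right)^{2} = 4^{2} = 16$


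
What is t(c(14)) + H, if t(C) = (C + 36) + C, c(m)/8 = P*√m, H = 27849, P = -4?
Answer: 27885 - 64*√14 ≈ 27646.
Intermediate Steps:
c(m) = -32*√m (c(m) = 8*(-4*√m) = -32*√m)
t(C) = 36 + 2*C (t(C) = (36 + C) + C = 36 + 2*C)
t(c(14)) + H = (36 + 2*(-32*√14)) + 27849 = (36 - 64*√14) + 27849 = 27885 - 64*√14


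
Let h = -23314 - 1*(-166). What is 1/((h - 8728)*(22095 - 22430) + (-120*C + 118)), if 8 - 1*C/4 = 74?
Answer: 1/10710258 ≈ 9.3368e-8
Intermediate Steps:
C = -264 (C = 32 - 4*74 = 32 - 296 = -264)
h = -23148 (h = -23314 + 166 = -23148)
1/((h - 8728)*(22095 - 22430) + (-120*C + 118)) = 1/((-23148 - 8728)*(22095 - 22430) + (-120*(-264) + 118)) = 1/(-31876*(-335) + (31680 + 118)) = 1/(10678460 + 31798) = 1/10710258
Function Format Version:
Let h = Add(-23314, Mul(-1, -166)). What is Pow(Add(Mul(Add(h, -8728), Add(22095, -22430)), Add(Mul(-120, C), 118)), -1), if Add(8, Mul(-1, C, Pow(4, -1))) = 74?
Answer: Rational(1, 10710258) ≈ 9.3368e-8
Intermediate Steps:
C = -264 (C = Add(32, Mul(-4, 74)) = Add(32, -296) = -264)
h = -23148 (h = Add(-23314, 166) = -23148)
Pow(Add(Mul(Add(h, -8728), Add(22095, -22430)), Add(Mul(-120, C), 118)), -1) = Pow(Add(Mul(Add(-23148, -8728), Add(22095, -22430)), Add(Mul(-120, -264), 118)), -1) = Pow(Add(Mul(-31876, -335), Add(31680, 118)), -1) = Pow(Add(10678460, 31798), -1) = Pow(10710258, -1) = Rational(1, 10710258)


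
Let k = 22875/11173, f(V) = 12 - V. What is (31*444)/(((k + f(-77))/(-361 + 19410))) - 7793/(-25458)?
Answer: 4661127579804670/1618606911 ≈ 2.8797e+6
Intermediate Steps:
k = 22875/11173 (k = 22875*(1/11173) = 22875/11173 ≈ 2.0473)
(31*444)/(((k + f(-77))/(-361 + 19410))) - 7793/(-25458) = (31*444)/(((22875/11173 + (12 - 1*(-77)))/(-361 + 19410))) - 7793/(-25458) = 13764/(((22875/11173 + (12 + 77))/19049)) - 7793*(-1/25458) = 13764/(((22875/11173 + 89)*(1/19049))) + 7793/25458 = 13764/(((1017272/11173)*(1/19049))) + 7793/25458 = 13764/(1017272/212834477) + 7793/25458 = 13764*(212834477/1017272) + 7793/25458 = 732363435357/254318 + 7793/25458 = 4661127579804670/1618606911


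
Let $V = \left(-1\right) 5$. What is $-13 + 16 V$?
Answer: $-93$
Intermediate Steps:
$V = -5$
$-13 + 16 V = -13 + 16 \left(-5\right) = -13 - 80 = -93$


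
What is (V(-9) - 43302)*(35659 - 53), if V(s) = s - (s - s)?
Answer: -1542131466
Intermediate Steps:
V(s) = s (V(s) = s - 1*0 = s + 0 = s)
(V(-9) - 43302)*(35659 - 53) = (-9 - 43302)*(35659 - 53) = -43311*35606 = -1542131466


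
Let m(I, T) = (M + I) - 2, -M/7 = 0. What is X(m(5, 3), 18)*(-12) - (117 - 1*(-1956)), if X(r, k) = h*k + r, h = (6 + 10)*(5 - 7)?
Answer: 4803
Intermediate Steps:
M = 0 (M = -7*0 = 0)
m(I, T) = -2 + I (m(I, T) = (0 + I) - 2 = I - 2 = -2 + I)
h = -32 (h = 16*(-2) = -32)
X(r, k) = r - 32*k (X(r, k) = -32*k + r = r - 32*k)
X(m(5, 3), 18)*(-12) - (117 - 1*(-1956)) = ((-2 + 5) - 32*18)*(-12) - (117 - 1*(-1956)) = (3 - 576)*(-12) - (117 + 1956) = -573*(-12) - 1*2073 = 6876 - 2073 = 4803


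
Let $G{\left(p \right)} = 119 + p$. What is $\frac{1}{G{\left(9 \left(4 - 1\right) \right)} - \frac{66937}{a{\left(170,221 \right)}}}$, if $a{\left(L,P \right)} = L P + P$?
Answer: $\frac{153}{22067} \approx 0.0069334$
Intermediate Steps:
$a{\left(L,P \right)} = P + L P$
$\frac{1}{G{\left(9 \left(4 - 1\right) \right)} - \frac{66937}{a{\left(170,221 \right)}}} = \frac{1}{\left(119 + 9 \left(4 - 1\right)\right) - \frac{66937}{221 \left(1 + 170\right)}} = \frac{1}{\left(119 + 9 \cdot 3\right) - \frac{66937}{221 \cdot 171}} = \frac{1}{\left(119 + 27\right) - \frac{66937}{37791}} = \frac{1}{146 - \frac{271}{153}} = \frac{1}{\frac{22067}{153}} = \frac{153}{22067}$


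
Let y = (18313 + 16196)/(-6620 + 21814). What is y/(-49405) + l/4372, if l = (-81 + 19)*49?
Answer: -285081830876/410235455005 ≈ -0.69492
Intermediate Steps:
y = 34509/15194 ≈ 2.2712
l = -3038 (l = -62*49 = -3038)
y/(-49405) + l/4372 = (34509/15194)/(-49405) - 3038/4372 = (34509/15194)*(-1/49405) - 3038*1/4372 = -34509/750659570 - 1519/2186 = -285081830876/410235455005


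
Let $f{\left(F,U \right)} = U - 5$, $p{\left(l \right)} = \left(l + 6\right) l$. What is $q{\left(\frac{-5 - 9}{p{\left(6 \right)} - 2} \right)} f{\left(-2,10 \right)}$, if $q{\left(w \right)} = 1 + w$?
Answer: $4$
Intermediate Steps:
$p{\left(l \right)} = l \left(6 + l\right)$ ($p{\left(l \right)} = \left(6 + l\right) l = l \left(6 + l\right)$)
$f{\left(F,U \right)} = -5 + U$ ($f{\left(F,U \right)} = U - 5 = -5 + U$)
$q{\left(\frac{-5 - 9}{p{\left(6 \right)} - 2} \right)} f{\left(-2,10 \right)} = \left(1 + \frac{-5 - 9}{6 \left(6 + 6\right) - 2}\right) \left(-5 + 10\right) = \left(1 - \frac{14}{6 \cdot 12 - 2}\right) 5 = \left(1 - \frac{14}{72 - 2}\right) 5 = \left(1 - \frac{14}{70}\right) 5 = \left(1 - \frac{1}{5}\right) 5 = \frac{4}{5} \cdot 5 = 4$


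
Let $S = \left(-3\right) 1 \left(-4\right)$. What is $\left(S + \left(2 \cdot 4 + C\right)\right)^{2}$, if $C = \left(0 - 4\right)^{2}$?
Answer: $1296$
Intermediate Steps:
$C = 16$ ($C = \left(0 - 4\right)^{2} = \left(-4\right)^{2} = 16$)
$S = 12$ ($S = \left(-3\right) \left(-4\right) = 12$)
$\left(S + \left(2 \cdot 4 + C\right)\right)^{2} = \left(12 + \left(2 \cdot 4 + 16\right)\right)^{2} = \left(12 + \left(8 + 16\right)\right)^{2} = \left(12 + 24\right)^{2} = 36^{2} = 1296$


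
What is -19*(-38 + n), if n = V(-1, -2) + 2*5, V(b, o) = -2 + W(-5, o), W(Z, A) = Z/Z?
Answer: 551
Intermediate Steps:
W(Z, A) = 1
V(b, o) = -1 (V(b, o) = -2 + 1 = -1)
n = 9 (n = -1 + 2*5 = -1 + 10 = 9)
-19*(-38 + n) = -19*(-38 + 9) = -19*(-29) = 551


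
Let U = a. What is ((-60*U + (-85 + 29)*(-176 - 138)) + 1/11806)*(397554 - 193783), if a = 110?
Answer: 26424433362955/11806 ≈ 2.2382e+9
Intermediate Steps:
U = 110
((-60*U + (-85 + 29)*(-176 - 138)) + 1/11806)*(397554 - 193783) = ((-60*110 + (-85 + 29)*(-176 - 138)) + 1/11806)*(397554 - 193783) = ((-6600 - 56*(-314)) + 1/11806)*203771 = ((-6600 + 17584) + 1/11806)*203771 = (10984 + 1/11806)*203771 = (129677105/11806)*203771 = 26424433362955/11806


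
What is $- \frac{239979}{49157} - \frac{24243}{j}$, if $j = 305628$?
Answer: $- \frac{24845338321}{5007918532} \approx -4.9612$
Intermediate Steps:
$- \frac{239979}{49157} - \frac{24243}{j} = - \frac{239979}{49157} - \frac{24243}{305628} = \left(-239979\right) \frac{1}{49157} - \frac{8081}{101876} = - \frac{239979}{49157} - \frac{8081}{101876} = - \frac{24845338321}{5007918532}$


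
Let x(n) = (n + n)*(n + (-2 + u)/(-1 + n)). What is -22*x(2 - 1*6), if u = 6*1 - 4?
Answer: -704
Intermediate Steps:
u = 2 (u = 6 - 4 = 2)
x(n) = 2*n**2 (x(n) = (n + n)*(n + (-2 + 2)/(-1 + n)) = (2*n)*(n + 0/(-1 + n)) = (2*n)*(n + 0) = (2*n)*n = 2*n**2)
-22*x(2 - 1*6) = -44*(2 - 1*6)**2 = -44*(2 - 6)**2 = -44*(-4)**2 = -44*16 = -22*32 = -704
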